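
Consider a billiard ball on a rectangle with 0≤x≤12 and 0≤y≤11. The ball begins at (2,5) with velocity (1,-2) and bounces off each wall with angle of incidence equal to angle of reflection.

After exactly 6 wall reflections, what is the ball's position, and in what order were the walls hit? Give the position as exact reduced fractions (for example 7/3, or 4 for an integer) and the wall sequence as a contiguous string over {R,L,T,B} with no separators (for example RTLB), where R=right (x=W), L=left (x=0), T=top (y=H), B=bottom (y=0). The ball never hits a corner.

Final position: (0,5)
Wall sequence: BTRBTL

1. t=5/2 → B at (9/2,0); v=(1,2)
2. t=11/2 → T at (10,11); v=(1,-2)
3. t=2 → R at (12,7); v=(-1,-2)
4. t=7/2 → B at (17/2,0); v=(-1,2)
5. t=11/2 → T at (3,11); v=(-1,-2)
6. t=3 → L at (0,5); v=(1,-2)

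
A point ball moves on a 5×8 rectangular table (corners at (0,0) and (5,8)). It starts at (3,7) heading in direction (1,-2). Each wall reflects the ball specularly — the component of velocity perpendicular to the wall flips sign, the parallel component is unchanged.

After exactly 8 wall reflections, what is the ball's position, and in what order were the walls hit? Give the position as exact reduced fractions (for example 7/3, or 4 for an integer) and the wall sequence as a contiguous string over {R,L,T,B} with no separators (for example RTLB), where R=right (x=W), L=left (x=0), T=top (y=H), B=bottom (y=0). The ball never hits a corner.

1. t=2 → R at (5,3); v=(-1,-2)
2. t=3/2 → B at (7/2,0); v=(-1,2)
3. t=7/2 → L at (0,7); v=(1,2)
4. t=1/2 → T at (1/2,8); v=(1,-2)
5. t=4 → B at (9/2,0); v=(1,2)
6. t=1/2 → R at (5,1); v=(-1,2)
7. t=7/2 → T at (3/2,8); v=(-1,-2)
8. t=3/2 → L at (0,5); v=(1,-2)

Final position: (0,5)
Wall sequence: RBLTBRTL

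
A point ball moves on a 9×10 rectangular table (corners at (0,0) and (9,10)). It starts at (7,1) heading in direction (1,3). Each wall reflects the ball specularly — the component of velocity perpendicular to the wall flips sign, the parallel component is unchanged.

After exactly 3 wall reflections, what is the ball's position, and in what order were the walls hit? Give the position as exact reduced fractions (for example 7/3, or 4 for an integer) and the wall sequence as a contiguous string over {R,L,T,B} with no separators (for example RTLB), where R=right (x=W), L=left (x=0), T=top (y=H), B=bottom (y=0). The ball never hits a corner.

1. t=2 → R at (9,7); v=(-1,3)
2. t=1 → T at (8,10); v=(-1,-3)
3. t=10/3 → B at (14/3,0); v=(-1,3)

Final position: (14/3,0)
Wall sequence: RTB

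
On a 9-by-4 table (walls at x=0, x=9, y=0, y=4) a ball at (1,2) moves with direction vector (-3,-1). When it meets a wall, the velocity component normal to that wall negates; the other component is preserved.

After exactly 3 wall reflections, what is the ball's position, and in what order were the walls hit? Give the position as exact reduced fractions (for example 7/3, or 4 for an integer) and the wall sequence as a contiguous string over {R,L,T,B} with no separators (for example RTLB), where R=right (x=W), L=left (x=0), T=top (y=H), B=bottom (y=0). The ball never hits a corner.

Final position: (9,4/3)
Wall sequence: LBR

1. t=1/3 → L at (0,5/3); v=(3,-1)
2. t=5/3 → B at (5,0); v=(3,1)
3. t=4/3 → R at (9,4/3); v=(-3,1)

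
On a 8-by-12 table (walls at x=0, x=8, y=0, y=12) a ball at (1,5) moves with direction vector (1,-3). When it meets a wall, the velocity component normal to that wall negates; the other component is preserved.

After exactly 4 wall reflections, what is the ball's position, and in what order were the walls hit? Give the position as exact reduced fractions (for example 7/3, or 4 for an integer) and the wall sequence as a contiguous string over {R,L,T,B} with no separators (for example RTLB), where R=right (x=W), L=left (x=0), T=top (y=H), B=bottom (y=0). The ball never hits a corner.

Final position: (16/3,0)
Wall sequence: BTRB

1. t=5/3 → B at (8/3,0); v=(1,3)
2. t=4 → T at (20/3,12); v=(1,-3)
3. t=4/3 → R at (8,8); v=(-1,-3)
4. t=8/3 → B at (16/3,0); v=(-1,3)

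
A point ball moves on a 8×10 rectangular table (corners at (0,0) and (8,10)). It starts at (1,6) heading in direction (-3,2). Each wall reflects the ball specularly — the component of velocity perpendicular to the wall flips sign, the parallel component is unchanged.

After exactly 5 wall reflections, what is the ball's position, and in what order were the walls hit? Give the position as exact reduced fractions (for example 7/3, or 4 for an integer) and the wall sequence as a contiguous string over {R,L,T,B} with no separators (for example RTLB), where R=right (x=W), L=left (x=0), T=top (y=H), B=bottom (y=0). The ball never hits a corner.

Final position: (4,0)
Wall sequence: LTRLB

1. t=1/3 → L at (0,20/3); v=(3,2)
2. t=5/3 → T at (5,10); v=(3,-2)
3. t=1 → R at (8,8); v=(-3,-2)
4. t=8/3 → L at (0,8/3); v=(3,-2)
5. t=4/3 → B at (4,0); v=(3,2)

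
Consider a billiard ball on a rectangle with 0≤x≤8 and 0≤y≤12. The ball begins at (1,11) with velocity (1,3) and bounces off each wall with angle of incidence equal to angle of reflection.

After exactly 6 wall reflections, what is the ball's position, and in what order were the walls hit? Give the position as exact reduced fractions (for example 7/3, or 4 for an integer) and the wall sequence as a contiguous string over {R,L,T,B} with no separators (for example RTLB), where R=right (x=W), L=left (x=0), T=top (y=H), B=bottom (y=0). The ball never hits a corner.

1. t=1/3 → T at (4/3,12); v=(1,-3)
2. t=4 → B at (16/3,0); v=(1,3)
3. t=8/3 → R at (8,8); v=(-1,3)
4. t=4/3 → T at (20/3,12); v=(-1,-3)
5. t=4 → B at (8/3,0); v=(-1,3)
6. t=8/3 → L at (0,8); v=(1,3)

Final position: (0,8)
Wall sequence: TBRTBL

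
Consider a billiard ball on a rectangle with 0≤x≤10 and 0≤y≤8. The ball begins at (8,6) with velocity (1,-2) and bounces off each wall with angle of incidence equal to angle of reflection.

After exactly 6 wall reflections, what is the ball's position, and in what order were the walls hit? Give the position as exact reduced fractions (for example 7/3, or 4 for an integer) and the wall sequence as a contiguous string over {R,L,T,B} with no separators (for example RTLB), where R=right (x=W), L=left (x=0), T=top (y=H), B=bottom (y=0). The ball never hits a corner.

Final position: (3,8)
Wall sequence: RBTBLT

1. t=2 → R at (10,2); v=(-1,-2)
2. t=1 → B at (9,0); v=(-1,2)
3. t=4 → T at (5,8); v=(-1,-2)
4. t=4 → B at (1,0); v=(-1,2)
5. t=1 → L at (0,2); v=(1,2)
6. t=3 → T at (3,8); v=(1,-2)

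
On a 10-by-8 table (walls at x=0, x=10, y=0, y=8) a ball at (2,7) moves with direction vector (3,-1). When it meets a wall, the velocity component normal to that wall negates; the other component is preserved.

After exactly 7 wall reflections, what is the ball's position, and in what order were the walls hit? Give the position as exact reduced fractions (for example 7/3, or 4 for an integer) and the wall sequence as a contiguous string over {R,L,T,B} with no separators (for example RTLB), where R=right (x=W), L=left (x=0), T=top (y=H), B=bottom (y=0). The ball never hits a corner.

1. t=8/3 → R at (10,13/3); v=(-3,-1)
2. t=10/3 → L at (0,1); v=(3,-1)
3. t=1 → B at (3,0); v=(3,1)
4. t=7/3 → R at (10,7/3); v=(-3,1)
5. t=10/3 → L at (0,17/3); v=(3,1)
6. t=7/3 → T at (7,8); v=(3,-1)
7. t=1 → R at (10,7); v=(-3,-1)

Final position: (10,7)
Wall sequence: RLBRLTR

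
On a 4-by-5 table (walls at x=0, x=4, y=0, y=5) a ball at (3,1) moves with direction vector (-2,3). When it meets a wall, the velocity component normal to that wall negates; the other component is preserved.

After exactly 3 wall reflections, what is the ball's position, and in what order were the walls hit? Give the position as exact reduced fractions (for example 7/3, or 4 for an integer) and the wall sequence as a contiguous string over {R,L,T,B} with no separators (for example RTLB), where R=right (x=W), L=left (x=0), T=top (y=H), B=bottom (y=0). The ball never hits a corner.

Final position: (3,0)
Wall sequence: TLB

1. t=4/3 → T at (1/3,5); v=(-2,-3)
2. t=1/6 → L at (0,9/2); v=(2,-3)
3. t=3/2 → B at (3,0); v=(2,3)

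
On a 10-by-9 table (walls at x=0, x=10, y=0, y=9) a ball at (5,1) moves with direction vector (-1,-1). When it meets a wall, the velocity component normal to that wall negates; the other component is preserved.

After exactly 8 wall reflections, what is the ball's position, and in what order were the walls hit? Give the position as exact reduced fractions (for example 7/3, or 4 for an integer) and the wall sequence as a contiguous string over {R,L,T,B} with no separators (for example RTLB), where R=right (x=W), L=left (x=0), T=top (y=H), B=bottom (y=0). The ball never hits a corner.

1. t=1 → B at (4,0); v=(-1,1)
2. t=4 → L at (0,4); v=(1,1)
3. t=5 → T at (5,9); v=(1,-1)
4. t=5 → R at (10,4); v=(-1,-1)
5. t=4 → B at (6,0); v=(-1,1)
6. t=6 → L at (0,6); v=(1,1)
7. t=3 → T at (3,9); v=(1,-1)
8. t=7 → R at (10,2); v=(-1,-1)

Final position: (10,2)
Wall sequence: BLTRBLTR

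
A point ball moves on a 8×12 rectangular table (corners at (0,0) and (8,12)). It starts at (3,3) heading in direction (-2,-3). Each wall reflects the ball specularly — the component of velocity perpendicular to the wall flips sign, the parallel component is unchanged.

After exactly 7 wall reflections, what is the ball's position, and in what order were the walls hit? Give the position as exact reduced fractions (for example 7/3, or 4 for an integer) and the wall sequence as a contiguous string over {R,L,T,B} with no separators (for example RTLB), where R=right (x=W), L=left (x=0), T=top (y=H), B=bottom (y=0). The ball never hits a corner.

1. t=1 → B at (1,0); v=(-2,3)
2. t=1/2 → L at (0,3/2); v=(2,3)
3. t=7/2 → T at (7,12); v=(2,-3)
4. t=1/2 → R at (8,21/2); v=(-2,-3)
5. t=7/2 → B at (1,0); v=(-2,3)
6. t=1/2 → L at (0,3/2); v=(2,3)
7. t=7/2 → T at (7,12); v=(2,-3)

Final position: (7,12)
Wall sequence: BLTRBLT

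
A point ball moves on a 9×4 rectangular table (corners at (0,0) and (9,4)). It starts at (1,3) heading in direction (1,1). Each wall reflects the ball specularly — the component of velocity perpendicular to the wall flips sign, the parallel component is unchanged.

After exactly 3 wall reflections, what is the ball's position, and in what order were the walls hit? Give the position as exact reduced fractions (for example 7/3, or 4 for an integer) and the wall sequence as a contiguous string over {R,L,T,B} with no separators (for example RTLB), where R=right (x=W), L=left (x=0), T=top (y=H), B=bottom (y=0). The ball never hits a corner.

Final position: (9,3)
Wall sequence: TBR

1. t=1 → T at (2,4); v=(1,-1)
2. t=4 → B at (6,0); v=(1,1)
3. t=3 → R at (9,3); v=(-1,1)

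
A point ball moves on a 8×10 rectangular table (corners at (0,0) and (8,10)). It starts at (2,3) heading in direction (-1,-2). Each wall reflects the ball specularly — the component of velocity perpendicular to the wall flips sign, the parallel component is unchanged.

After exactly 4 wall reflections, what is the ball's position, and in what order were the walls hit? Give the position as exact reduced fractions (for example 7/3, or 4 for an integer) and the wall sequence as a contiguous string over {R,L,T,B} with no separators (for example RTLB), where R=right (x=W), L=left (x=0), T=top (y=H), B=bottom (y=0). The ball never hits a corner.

Final position: (8,3)
Wall sequence: BLTR

1. t=3/2 → B at (1/2,0); v=(-1,2)
2. t=1/2 → L at (0,1); v=(1,2)
3. t=9/2 → T at (9/2,10); v=(1,-2)
4. t=7/2 → R at (8,3); v=(-1,-2)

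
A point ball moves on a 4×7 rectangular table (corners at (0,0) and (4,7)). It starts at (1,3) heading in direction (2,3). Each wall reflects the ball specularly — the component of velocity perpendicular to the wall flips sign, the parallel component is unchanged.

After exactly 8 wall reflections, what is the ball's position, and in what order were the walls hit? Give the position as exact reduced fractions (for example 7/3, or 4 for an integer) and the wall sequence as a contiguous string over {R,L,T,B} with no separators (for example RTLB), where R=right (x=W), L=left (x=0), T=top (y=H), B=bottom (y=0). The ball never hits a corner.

Final position: (5/3,0)
Wall sequence: TRLBRTLB

1. t=4/3 → T at (11/3,7); v=(2,-3)
2. t=1/6 → R at (4,13/2); v=(-2,-3)
3. t=2 → L at (0,1/2); v=(2,-3)
4. t=1/6 → B at (1/3,0); v=(2,3)
5. t=11/6 → R at (4,11/2); v=(-2,3)
6. t=1/2 → T at (3,7); v=(-2,-3)
7. t=3/2 → L at (0,5/2); v=(2,-3)
8. t=5/6 → B at (5/3,0); v=(2,3)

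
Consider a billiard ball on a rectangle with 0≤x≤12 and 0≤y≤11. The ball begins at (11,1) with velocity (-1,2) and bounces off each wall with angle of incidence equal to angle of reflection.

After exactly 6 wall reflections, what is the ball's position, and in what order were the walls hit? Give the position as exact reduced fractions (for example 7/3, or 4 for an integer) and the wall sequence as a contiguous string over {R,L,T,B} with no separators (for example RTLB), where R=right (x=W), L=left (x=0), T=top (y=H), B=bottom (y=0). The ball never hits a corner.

Final position: (12,3)
Wall sequence: TBLTBR

1. t=5 → T at (6,11); v=(-1,-2)
2. t=11/2 → B at (1/2,0); v=(-1,2)
3. t=1/2 → L at (0,1); v=(1,2)
4. t=5 → T at (5,11); v=(1,-2)
5. t=11/2 → B at (21/2,0); v=(1,2)
6. t=3/2 → R at (12,3); v=(-1,2)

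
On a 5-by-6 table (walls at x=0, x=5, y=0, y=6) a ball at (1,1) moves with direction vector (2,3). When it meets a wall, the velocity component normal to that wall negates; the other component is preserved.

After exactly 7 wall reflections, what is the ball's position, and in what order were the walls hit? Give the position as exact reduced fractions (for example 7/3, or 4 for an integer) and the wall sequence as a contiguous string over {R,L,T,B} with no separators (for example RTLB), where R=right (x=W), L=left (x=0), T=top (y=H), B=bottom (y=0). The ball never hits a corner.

1. t=5/3 → T at (13/3,6); v=(2,-3)
2. t=1/3 → R at (5,5); v=(-2,-3)
3. t=5/3 → B at (5/3,0); v=(-2,3)
4. t=5/6 → L at (0,5/2); v=(2,3)
5. t=7/6 → T at (7/3,6); v=(2,-3)
6. t=4/3 → R at (5,2); v=(-2,-3)
7. t=2/3 → B at (11/3,0); v=(-2,3)

Final position: (11/3,0)
Wall sequence: TRBLTRB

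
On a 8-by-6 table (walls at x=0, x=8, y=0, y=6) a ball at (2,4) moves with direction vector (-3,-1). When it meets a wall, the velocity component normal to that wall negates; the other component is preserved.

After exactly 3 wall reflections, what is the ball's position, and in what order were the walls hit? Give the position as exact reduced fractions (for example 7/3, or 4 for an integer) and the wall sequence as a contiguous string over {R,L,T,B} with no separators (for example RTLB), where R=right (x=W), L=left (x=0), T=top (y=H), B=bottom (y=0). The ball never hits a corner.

1. t=2/3 → L at (0,10/3); v=(3,-1)
2. t=8/3 → R at (8,2/3); v=(-3,-1)
3. t=2/3 → B at (6,0); v=(-3,1)

Final position: (6,0)
Wall sequence: LRB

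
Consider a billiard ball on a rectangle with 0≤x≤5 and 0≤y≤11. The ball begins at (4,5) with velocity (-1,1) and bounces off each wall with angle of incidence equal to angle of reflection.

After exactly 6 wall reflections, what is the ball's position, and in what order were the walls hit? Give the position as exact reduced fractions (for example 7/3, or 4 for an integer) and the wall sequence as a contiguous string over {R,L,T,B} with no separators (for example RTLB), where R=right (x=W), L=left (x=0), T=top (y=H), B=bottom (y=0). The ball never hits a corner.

Final position: (5,2)
Wall sequence: LTRLBR

1. t=4 → L at (0,9); v=(1,1)
2. t=2 → T at (2,11); v=(1,-1)
3. t=3 → R at (5,8); v=(-1,-1)
4. t=5 → L at (0,3); v=(1,-1)
5. t=3 → B at (3,0); v=(1,1)
6. t=2 → R at (5,2); v=(-1,1)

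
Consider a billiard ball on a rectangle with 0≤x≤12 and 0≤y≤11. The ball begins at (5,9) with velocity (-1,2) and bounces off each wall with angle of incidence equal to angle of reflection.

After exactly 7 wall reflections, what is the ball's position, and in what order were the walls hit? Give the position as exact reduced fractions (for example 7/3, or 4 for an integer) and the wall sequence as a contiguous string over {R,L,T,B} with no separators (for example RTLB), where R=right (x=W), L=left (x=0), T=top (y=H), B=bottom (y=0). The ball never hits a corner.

Final position: (6,11)
Wall sequence: TLBTRBT

1. t=1 → T at (4,11); v=(-1,-2)
2. t=4 → L at (0,3); v=(1,-2)
3. t=3/2 → B at (3/2,0); v=(1,2)
4. t=11/2 → T at (7,11); v=(1,-2)
5. t=5 → R at (12,1); v=(-1,-2)
6. t=1/2 → B at (23/2,0); v=(-1,2)
7. t=11/2 → T at (6,11); v=(-1,-2)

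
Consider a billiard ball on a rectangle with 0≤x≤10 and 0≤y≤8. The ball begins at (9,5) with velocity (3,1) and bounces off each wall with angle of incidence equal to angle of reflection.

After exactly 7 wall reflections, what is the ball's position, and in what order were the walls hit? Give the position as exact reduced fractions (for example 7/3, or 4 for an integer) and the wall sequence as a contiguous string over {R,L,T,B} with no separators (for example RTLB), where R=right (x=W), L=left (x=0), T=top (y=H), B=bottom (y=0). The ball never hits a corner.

Final position: (10,8/3)
Wall sequence: RTLRLBR

1. t=1/3 → R at (10,16/3); v=(-3,1)
2. t=8/3 → T at (2,8); v=(-3,-1)
3. t=2/3 → L at (0,22/3); v=(3,-1)
4. t=10/3 → R at (10,4); v=(-3,-1)
5. t=10/3 → L at (0,2/3); v=(3,-1)
6. t=2/3 → B at (2,0); v=(3,1)
7. t=8/3 → R at (10,8/3); v=(-3,1)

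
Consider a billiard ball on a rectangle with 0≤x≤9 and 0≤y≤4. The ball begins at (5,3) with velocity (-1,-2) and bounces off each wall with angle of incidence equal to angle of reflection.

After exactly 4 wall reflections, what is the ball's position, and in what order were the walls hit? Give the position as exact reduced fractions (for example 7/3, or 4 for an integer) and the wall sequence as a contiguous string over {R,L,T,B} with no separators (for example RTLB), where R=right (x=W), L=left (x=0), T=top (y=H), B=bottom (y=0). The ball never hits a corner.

1. t=3/2 → B at (7/2,0); v=(-1,2)
2. t=2 → T at (3/2,4); v=(-1,-2)
3. t=3/2 → L at (0,1); v=(1,-2)
4. t=1/2 → B at (1/2,0); v=(1,2)

Final position: (1/2,0)
Wall sequence: BTLB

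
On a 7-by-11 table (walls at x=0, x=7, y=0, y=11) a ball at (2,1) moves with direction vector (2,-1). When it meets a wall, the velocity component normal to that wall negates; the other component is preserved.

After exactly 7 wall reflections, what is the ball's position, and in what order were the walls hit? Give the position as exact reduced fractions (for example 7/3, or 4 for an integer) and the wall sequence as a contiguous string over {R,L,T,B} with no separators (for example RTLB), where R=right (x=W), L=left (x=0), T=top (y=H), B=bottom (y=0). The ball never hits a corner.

Final position: (7,13/2)
Wall sequence: BRLRTLR

1. t=1 → B at (4,0); v=(2,1)
2. t=3/2 → R at (7,3/2); v=(-2,1)
3. t=7/2 → L at (0,5); v=(2,1)
4. t=7/2 → R at (7,17/2); v=(-2,1)
5. t=5/2 → T at (2,11); v=(-2,-1)
6. t=1 → L at (0,10); v=(2,-1)
7. t=7/2 → R at (7,13/2); v=(-2,-1)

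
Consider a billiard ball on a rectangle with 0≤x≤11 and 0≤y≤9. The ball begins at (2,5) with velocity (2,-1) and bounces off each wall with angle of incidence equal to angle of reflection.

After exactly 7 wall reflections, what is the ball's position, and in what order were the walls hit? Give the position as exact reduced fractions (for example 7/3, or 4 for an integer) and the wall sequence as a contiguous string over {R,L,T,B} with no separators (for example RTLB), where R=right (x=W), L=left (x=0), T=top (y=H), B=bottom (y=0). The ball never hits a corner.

Final position: (4,0)
Wall sequence: RBLTRLB

1. t=9/2 → R at (11,1/2); v=(-2,-1)
2. t=1/2 → B at (10,0); v=(-2,1)
3. t=5 → L at (0,5); v=(2,1)
4. t=4 → T at (8,9); v=(2,-1)
5. t=3/2 → R at (11,15/2); v=(-2,-1)
6. t=11/2 → L at (0,2); v=(2,-1)
7. t=2 → B at (4,0); v=(2,1)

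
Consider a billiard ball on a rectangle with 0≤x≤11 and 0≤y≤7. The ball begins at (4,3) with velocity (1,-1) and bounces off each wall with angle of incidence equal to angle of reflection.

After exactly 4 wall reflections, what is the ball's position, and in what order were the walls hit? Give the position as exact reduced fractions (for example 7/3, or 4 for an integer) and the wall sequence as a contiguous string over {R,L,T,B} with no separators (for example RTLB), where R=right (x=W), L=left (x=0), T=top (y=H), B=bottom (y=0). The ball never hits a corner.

1. t=3 → B at (7,0); v=(1,1)
2. t=4 → R at (11,4); v=(-1,1)
3. t=3 → T at (8,7); v=(-1,-1)
4. t=7 → B at (1,0); v=(-1,1)

Final position: (1,0)
Wall sequence: BRTB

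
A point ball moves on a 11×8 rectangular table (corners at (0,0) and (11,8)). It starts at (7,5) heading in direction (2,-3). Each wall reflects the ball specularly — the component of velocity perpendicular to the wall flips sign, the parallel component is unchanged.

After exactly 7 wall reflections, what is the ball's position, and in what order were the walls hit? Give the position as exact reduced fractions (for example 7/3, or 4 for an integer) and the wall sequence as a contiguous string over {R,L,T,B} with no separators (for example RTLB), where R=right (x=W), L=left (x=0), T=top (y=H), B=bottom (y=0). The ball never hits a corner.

1. t=5/3 → B at (31/3,0); v=(2,3)
2. t=1/3 → R at (11,1); v=(-2,3)
3. t=7/3 → T at (19/3,8); v=(-2,-3)
4. t=8/3 → B at (1,0); v=(-2,3)
5. t=1/2 → L at (0,3/2); v=(2,3)
6. t=13/6 → T at (13/3,8); v=(2,-3)
7. t=8/3 → B at (29/3,0); v=(2,3)

Final position: (29/3,0)
Wall sequence: BRTBLTB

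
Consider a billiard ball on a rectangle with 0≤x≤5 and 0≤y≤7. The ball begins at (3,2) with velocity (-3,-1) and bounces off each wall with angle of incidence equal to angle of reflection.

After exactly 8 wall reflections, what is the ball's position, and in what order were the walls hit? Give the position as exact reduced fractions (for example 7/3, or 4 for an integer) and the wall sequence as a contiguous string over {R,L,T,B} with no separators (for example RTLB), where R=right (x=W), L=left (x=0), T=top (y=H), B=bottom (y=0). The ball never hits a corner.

1. t=1 → L at (0,1); v=(3,-1)
2. t=1 → B at (3,0); v=(3,1)
3. t=2/3 → R at (5,2/3); v=(-3,1)
4. t=5/3 → L at (0,7/3); v=(3,1)
5. t=5/3 → R at (5,4); v=(-3,1)
6. t=5/3 → L at (0,17/3); v=(3,1)
7. t=4/3 → T at (4,7); v=(3,-1)
8. t=1/3 → R at (5,20/3); v=(-3,-1)

Final position: (5,20/3)
Wall sequence: LBRLRLTR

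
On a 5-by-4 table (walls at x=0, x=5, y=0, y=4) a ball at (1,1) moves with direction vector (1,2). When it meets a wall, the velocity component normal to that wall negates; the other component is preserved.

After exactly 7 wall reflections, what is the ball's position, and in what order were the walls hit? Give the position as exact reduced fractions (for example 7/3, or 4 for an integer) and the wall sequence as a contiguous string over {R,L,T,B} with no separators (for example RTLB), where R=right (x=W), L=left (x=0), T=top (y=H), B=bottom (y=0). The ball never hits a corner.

Final position: (1/2,4)
Wall sequence: TBRTBLT

1. t=3/2 → T at (5/2,4); v=(1,-2)
2. t=2 → B at (9/2,0); v=(1,2)
3. t=1/2 → R at (5,1); v=(-1,2)
4. t=3/2 → T at (7/2,4); v=(-1,-2)
5. t=2 → B at (3/2,0); v=(-1,2)
6. t=3/2 → L at (0,3); v=(1,2)
7. t=1/2 → T at (1/2,4); v=(1,-2)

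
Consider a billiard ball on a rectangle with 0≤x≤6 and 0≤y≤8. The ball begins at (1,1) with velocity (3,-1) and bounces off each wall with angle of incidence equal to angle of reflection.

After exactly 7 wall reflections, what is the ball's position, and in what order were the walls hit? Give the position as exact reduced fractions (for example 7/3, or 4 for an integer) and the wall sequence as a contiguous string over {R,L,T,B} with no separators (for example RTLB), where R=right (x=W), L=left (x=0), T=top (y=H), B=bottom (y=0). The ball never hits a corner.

1. t=1 → B at (4,0); v=(3,1)
2. t=2/3 → R at (6,2/3); v=(-3,1)
3. t=2 → L at (0,8/3); v=(3,1)
4. t=2 → R at (6,14/3); v=(-3,1)
5. t=2 → L at (0,20/3); v=(3,1)
6. t=4/3 → T at (4,8); v=(3,-1)
7. t=2/3 → R at (6,22/3); v=(-3,-1)

Final position: (6,22/3)
Wall sequence: BRLRLTR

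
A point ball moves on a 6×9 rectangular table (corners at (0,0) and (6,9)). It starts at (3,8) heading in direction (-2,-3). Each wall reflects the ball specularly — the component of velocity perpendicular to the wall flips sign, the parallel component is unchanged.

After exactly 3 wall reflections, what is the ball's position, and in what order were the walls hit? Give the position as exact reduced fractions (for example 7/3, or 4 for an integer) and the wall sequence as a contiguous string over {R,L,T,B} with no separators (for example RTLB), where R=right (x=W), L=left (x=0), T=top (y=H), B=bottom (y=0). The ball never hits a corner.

Final position: (6,11/2)
Wall sequence: LBR

1. t=3/2 → L at (0,7/2); v=(2,-3)
2. t=7/6 → B at (7/3,0); v=(2,3)
3. t=11/6 → R at (6,11/2); v=(-2,3)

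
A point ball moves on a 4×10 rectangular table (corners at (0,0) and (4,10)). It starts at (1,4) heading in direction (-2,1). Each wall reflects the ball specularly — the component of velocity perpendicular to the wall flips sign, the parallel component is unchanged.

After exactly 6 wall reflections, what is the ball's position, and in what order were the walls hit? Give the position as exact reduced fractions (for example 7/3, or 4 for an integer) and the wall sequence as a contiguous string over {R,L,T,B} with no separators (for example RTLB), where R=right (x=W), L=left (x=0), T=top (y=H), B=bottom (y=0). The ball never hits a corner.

Final position: (0,15/2)
Wall sequence: LRLTRL

1. t=1/2 → L at (0,9/2); v=(2,1)
2. t=2 → R at (4,13/2); v=(-2,1)
3. t=2 → L at (0,17/2); v=(2,1)
4. t=3/2 → T at (3,10); v=(2,-1)
5. t=1/2 → R at (4,19/2); v=(-2,-1)
6. t=2 → L at (0,15/2); v=(2,-1)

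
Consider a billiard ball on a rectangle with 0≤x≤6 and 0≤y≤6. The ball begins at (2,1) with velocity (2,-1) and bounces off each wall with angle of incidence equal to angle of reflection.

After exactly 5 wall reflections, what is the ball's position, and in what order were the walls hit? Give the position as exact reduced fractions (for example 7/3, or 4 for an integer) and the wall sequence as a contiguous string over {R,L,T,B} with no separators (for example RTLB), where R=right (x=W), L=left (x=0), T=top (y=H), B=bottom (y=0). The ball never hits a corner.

Final position: (6,5)
Wall sequence: BRLTR

1. t=1 → B at (4,0); v=(2,1)
2. t=1 → R at (6,1); v=(-2,1)
3. t=3 → L at (0,4); v=(2,1)
4. t=2 → T at (4,6); v=(2,-1)
5. t=1 → R at (6,5); v=(-2,-1)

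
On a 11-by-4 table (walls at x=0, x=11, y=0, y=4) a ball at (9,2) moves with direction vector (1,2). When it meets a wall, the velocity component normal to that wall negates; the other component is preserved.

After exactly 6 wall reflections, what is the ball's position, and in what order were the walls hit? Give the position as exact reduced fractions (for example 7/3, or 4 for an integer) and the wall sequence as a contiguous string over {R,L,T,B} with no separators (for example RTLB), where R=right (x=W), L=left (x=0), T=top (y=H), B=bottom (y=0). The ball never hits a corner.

Final position: (4,4)
Wall sequence: TRBTBT

1. t=1 → T at (10,4); v=(1,-2)
2. t=1 → R at (11,2); v=(-1,-2)
3. t=1 → B at (10,0); v=(-1,2)
4. t=2 → T at (8,4); v=(-1,-2)
5. t=2 → B at (6,0); v=(-1,2)
6. t=2 → T at (4,4); v=(-1,-2)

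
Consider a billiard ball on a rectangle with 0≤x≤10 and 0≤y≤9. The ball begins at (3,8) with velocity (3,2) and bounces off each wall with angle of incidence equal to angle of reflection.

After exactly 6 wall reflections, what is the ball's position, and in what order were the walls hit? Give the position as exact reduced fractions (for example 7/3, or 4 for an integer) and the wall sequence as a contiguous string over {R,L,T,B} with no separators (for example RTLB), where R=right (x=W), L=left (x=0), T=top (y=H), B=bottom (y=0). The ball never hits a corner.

1. t=1/2 → T at (9/2,9); v=(3,-2)
2. t=11/6 → R at (10,16/3); v=(-3,-2)
3. t=8/3 → B at (2,0); v=(-3,2)
4. t=2/3 → L at (0,4/3); v=(3,2)
5. t=10/3 → R at (10,8); v=(-3,2)
6. t=1/2 → T at (17/2,9); v=(-3,-2)

Final position: (17/2,9)
Wall sequence: TRBLRT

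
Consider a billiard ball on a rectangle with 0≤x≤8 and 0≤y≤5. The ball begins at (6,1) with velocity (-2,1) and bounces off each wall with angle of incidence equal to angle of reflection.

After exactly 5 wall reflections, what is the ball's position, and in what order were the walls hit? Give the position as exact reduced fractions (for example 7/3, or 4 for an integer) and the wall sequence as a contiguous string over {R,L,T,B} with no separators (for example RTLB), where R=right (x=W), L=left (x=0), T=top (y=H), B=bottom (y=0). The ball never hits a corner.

1. t=3 → L at (0,4); v=(2,1)
2. t=1 → T at (2,5); v=(2,-1)
3. t=3 → R at (8,2); v=(-2,-1)
4. t=2 → B at (4,0); v=(-2,1)
5. t=2 → L at (0,2); v=(2,1)

Final position: (0,2)
Wall sequence: LTRBL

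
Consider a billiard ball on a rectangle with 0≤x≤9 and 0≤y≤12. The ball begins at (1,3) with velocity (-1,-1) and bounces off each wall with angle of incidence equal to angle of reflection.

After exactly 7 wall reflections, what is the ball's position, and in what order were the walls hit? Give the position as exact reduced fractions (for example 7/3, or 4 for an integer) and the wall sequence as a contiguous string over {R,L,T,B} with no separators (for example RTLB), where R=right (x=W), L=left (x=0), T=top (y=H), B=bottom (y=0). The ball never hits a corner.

1. t=1 → L at (0,2); v=(1,-1)
2. t=2 → B at (2,0); v=(1,1)
3. t=7 → R at (9,7); v=(-1,1)
4. t=5 → T at (4,12); v=(-1,-1)
5. t=4 → L at (0,8); v=(1,-1)
6. t=8 → B at (8,0); v=(1,1)
7. t=1 → R at (9,1); v=(-1,1)

Final position: (9,1)
Wall sequence: LBRTLBR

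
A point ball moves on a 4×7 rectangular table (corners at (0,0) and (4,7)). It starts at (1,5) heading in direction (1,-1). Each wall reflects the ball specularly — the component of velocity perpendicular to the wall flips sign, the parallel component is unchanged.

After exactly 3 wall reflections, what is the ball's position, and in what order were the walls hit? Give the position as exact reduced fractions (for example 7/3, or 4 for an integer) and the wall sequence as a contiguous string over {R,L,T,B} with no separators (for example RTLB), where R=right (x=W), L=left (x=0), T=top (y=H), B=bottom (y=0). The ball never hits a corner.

Final position: (0,2)
Wall sequence: RBL

1. t=3 → R at (4,2); v=(-1,-1)
2. t=2 → B at (2,0); v=(-1,1)
3. t=2 → L at (0,2); v=(1,1)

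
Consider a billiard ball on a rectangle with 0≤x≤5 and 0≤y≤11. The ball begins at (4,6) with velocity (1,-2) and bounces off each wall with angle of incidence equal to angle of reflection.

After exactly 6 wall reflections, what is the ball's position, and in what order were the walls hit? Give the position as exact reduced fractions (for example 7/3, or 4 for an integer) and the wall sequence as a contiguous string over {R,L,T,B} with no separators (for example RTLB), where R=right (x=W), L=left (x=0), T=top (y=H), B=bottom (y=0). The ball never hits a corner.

Final position: (2,0)
Wall sequence: RBLTRB

1. t=1 → R at (5,4); v=(-1,-2)
2. t=2 → B at (3,0); v=(-1,2)
3. t=3 → L at (0,6); v=(1,2)
4. t=5/2 → T at (5/2,11); v=(1,-2)
5. t=5/2 → R at (5,6); v=(-1,-2)
6. t=3 → B at (2,0); v=(-1,2)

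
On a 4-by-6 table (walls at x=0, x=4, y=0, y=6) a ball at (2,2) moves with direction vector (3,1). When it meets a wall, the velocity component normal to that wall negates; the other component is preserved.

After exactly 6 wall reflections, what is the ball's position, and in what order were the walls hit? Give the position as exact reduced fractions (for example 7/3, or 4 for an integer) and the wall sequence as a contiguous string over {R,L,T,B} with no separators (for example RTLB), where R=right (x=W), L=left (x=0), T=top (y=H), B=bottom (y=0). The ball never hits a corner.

Final position: (4,4)
Wall sequence: RLRTLR

1. t=2/3 → R at (4,8/3); v=(-3,1)
2. t=4/3 → L at (0,4); v=(3,1)
3. t=4/3 → R at (4,16/3); v=(-3,1)
4. t=2/3 → T at (2,6); v=(-3,-1)
5. t=2/3 → L at (0,16/3); v=(3,-1)
6. t=4/3 → R at (4,4); v=(-3,-1)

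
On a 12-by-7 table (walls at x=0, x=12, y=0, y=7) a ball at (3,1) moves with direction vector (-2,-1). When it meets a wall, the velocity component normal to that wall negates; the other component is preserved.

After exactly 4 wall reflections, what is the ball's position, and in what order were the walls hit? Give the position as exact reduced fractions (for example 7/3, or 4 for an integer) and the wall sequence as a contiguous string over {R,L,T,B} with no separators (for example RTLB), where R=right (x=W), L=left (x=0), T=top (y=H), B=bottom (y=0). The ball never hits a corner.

Final position: (11,7)
Wall sequence: BLRT

1. t=1 → B at (1,0); v=(-2,1)
2. t=1/2 → L at (0,1/2); v=(2,1)
3. t=6 → R at (12,13/2); v=(-2,1)
4. t=1/2 → T at (11,7); v=(-2,-1)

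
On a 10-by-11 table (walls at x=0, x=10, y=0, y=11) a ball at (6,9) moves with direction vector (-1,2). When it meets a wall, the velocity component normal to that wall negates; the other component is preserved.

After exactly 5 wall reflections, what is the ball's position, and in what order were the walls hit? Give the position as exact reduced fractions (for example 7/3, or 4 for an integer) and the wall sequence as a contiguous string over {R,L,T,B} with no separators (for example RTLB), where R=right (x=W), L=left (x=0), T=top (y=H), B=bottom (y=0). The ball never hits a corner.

1. t=1 → T at (5,11); v=(-1,-2)
2. t=5 → L at (0,1); v=(1,-2)
3. t=1/2 → B at (1/2,0); v=(1,2)
4. t=11/2 → T at (6,11); v=(1,-2)
5. t=4 → R at (10,3); v=(-1,-2)

Final position: (10,3)
Wall sequence: TLBTR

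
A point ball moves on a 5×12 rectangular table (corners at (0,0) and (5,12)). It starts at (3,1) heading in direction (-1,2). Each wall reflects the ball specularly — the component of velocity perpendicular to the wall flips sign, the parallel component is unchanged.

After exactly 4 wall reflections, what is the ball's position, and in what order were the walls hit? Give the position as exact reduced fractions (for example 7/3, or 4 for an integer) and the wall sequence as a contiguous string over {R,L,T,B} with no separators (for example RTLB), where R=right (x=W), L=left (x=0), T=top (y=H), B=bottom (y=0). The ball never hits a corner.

Final position: (3/2,0)
Wall sequence: LTRB

1. t=3 → L at (0,7); v=(1,2)
2. t=5/2 → T at (5/2,12); v=(1,-2)
3. t=5/2 → R at (5,7); v=(-1,-2)
4. t=7/2 → B at (3/2,0); v=(-1,2)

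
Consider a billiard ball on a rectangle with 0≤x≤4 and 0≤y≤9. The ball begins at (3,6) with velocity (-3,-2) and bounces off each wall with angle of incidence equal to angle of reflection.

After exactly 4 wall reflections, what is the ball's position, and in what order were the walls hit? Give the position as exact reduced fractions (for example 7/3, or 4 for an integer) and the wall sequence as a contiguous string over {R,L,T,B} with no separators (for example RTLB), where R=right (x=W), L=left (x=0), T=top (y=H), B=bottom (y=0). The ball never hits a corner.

1. t=1 → L at (0,4); v=(3,-2)
2. t=4/3 → R at (4,4/3); v=(-3,-2)
3. t=2/3 → B at (2,0); v=(-3,2)
4. t=2/3 → L at (0,4/3); v=(3,2)

Final position: (0,4/3)
Wall sequence: LRBL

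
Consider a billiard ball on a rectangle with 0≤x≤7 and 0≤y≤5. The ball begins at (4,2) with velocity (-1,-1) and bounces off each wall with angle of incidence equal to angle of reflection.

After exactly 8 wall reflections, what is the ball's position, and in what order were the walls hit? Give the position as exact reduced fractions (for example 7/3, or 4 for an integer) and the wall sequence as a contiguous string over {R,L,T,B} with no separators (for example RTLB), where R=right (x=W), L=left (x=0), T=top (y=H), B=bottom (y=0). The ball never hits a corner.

1. t=2 → B at (2,0); v=(-1,1)
2. t=2 → L at (0,2); v=(1,1)
3. t=3 → T at (3,5); v=(1,-1)
4. t=4 → R at (7,1); v=(-1,-1)
5. t=1 → B at (6,0); v=(-1,1)
6. t=5 → T at (1,5); v=(-1,-1)
7. t=1 → L at (0,4); v=(1,-1)
8. t=4 → B at (4,0); v=(1,1)

Final position: (4,0)
Wall sequence: BLTRBTLB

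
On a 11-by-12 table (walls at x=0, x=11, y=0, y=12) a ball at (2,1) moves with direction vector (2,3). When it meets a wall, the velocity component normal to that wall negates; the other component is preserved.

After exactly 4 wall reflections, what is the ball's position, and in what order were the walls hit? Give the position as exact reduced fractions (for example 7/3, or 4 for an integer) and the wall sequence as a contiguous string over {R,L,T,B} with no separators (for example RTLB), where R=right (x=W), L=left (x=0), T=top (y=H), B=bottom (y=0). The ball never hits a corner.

Final position: (0,7)
Wall sequence: TRBL

1. t=11/3 → T at (28/3,12); v=(2,-3)
2. t=5/6 → R at (11,19/2); v=(-2,-3)
3. t=19/6 → B at (14/3,0); v=(-2,3)
4. t=7/3 → L at (0,7); v=(2,3)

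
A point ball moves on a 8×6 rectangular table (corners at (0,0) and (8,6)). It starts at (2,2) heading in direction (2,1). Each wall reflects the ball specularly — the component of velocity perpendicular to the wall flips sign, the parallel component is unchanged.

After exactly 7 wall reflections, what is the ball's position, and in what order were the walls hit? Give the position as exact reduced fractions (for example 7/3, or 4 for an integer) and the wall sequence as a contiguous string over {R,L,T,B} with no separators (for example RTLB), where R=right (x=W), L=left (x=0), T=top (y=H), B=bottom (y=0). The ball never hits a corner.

Final position: (2,6)
Wall sequence: RTLBRLT

1. t=3 → R at (8,5); v=(-2,1)
2. t=1 → T at (6,6); v=(-2,-1)
3. t=3 → L at (0,3); v=(2,-1)
4. t=3 → B at (6,0); v=(2,1)
5. t=1 → R at (8,1); v=(-2,1)
6. t=4 → L at (0,5); v=(2,1)
7. t=1 → T at (2,6); v=(2,-1)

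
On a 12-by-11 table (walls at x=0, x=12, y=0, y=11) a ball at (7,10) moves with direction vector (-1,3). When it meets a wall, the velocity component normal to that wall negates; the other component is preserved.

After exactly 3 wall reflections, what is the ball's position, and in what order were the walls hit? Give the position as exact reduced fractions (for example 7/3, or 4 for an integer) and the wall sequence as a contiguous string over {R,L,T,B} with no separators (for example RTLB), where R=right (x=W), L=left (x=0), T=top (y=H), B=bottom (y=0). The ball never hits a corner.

1. t=1/3 → T at (20/3,11); v=(-1,-3)
2. t=11/3 → B at (3,0); v=(-1,3)
3. t=3 → L at (0,9); v=(1,3)

Final position: (0,9)
Wall sequence: TBL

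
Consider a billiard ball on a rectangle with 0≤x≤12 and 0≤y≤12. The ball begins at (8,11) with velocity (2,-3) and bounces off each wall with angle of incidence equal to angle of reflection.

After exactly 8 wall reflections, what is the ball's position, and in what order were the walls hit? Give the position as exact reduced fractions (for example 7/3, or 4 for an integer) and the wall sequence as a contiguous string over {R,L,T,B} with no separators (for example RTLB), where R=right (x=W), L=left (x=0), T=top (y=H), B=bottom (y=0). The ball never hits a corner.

1. t=2 → R at (12,5); v=(-2,-3)
2. t=5/3 → B at (26/3,0); v=(-2,3)
3. t=4 → T at (2/3,12); v=(-2,-3)
4. t=1/3 → L at (0,11); v=(2,-3)
5. t=11/3 → B at (22/3,0); v=(2,3)
6. t=7/3 → R at (12,7); v=(-2,3)
7. t=5/3 → T at (26/3,12); v=(-2,-3)
8. t=4 → B at (2/3,0); v=(-2,3)

Final position: (2/3,0)
Wall sequence: RBTLBRTB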